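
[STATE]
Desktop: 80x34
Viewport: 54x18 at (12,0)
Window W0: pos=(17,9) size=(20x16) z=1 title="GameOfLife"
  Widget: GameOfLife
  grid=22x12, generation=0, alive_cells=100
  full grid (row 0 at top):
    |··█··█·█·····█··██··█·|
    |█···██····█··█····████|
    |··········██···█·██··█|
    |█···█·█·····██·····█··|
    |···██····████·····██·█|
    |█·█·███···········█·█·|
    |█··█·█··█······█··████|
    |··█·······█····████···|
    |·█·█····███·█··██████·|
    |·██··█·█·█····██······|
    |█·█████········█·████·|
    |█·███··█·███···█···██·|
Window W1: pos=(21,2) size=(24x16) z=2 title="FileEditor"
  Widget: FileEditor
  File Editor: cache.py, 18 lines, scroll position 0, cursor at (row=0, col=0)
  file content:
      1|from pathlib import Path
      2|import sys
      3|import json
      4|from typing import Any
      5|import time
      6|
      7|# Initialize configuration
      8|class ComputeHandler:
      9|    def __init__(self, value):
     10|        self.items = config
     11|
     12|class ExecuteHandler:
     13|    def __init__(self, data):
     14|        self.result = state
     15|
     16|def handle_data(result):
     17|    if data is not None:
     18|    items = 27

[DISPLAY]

                                                      
                                                      
         ┏━━━━━━━━━━━━━━━━━━━━━━┓                     
         ┃ FileEditor           ┃                     
         ┠──────────────────────┨                     
         ┃█rom pathlib import P▲┃                     
         ┃import sys           █┃                     
         ┃import json          ░┃                     
         ┃from typing import An░┃                     
     ┏━━━┃import time          ░┃                     
     ┃ Ga┃                     ░┃                     
     ┠───┃# Initialize configur░┃                     
     ┃Gen┃class ComputeHandler:░┃                     
     ┃█··┃    def __init__(self░┃                     
     ┃··█┃        self.items = ░┃                     
     ┃···┃                     ░┃                     
     ┃··█┃class ExecuteHandler:▼┃                     
     ┃·██┗━━━━━━━━━━━━━━━━━━━━━━┛                     


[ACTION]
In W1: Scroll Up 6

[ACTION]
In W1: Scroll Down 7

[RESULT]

                                                      
                                                      
         ┏━━━━━━━━━━━━━━━━━━━━━━┓                     
         ┃ FileEditor           ┃                     
         ┠──────────────────────┨                     
         ┃# Initialize configur▲┃                     
         ┃class ComputeHandler:░┃                     
         ┃    def __init__(self░┃                     
         ┃        self.items = ░┃                     
     ┏━━━┃                     ░┃                     
     ┃ Ga┃class ExecuteHandler:░┃                     
     ┠───┃    def __init__(self░┃                     
     ┃Gen┃        self.result =░┃                     
     ┃█··┃                     ░┃                     
     ┃··█┃def handle_data(resul░┃                     
     ┃···┃    if data is not No█┃                     
     ┃··█┃    items = 27       ▼┃                     
     ┃·██┗━━━━━━━━━━━━━━━━━━━━━━┛                     


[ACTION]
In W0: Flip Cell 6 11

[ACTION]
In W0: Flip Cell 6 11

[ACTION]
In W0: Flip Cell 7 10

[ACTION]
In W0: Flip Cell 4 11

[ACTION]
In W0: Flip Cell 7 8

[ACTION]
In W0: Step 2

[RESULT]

                                                      
                                                      
         ┏━━━━━━━━━━━━━━━━━━━━━━┓                     
         ┃ FileEditor           ┃                     
         ┠──────────────────────┨                     
         ┃# Initialize configur▲┃                     
         ┃class ComputeHandler:░┃                     
         ┃    def __init__(self░┃                     
         ┃        self.items = ░┃                     
     ┏━━━┃                     ░┃                     
     ┃ Ga┃class ExecuteHandler:░┃                     
     ┠───┃    def __init__(self░┃                     
     ┃Gen┃        self.result =░┃                     
     ┃··█┃                     ░┃                     
     ┃·█·┃def handle_data(resul░┃                     
     ┃···┃    if data is not No█┃                     
     ┃·██┃    items = 27       ▼┃                     
     ┃·██┗━━━━━━━━━━━━━━━━━━━━━━┛                     


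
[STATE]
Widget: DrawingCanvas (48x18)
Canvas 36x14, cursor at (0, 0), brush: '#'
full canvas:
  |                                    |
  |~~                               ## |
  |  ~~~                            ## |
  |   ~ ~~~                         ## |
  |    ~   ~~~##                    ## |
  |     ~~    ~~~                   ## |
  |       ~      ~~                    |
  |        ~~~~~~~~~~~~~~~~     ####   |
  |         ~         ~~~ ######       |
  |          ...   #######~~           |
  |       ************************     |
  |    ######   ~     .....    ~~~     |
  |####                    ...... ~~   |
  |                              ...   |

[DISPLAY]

+                                               
~~                               ##             
  ~~~                            ##             
   ~ ~~~                         ##             
    ~   ~~~##                    ##             
     ~~    ~~~                   ##             
       ~      ~~                                
        ~~~~~~~~~~~~~~~~     ####               
         ~         ~~~ ######                   
          ...   #######~~                       
       ************************                 
    ######   ~     .....    ~~~                 
####                    ...... ~~               
                              ...               
                                                
                                                
                                                
                                                


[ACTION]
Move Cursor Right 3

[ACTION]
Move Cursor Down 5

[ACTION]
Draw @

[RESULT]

                                                
~~                               ##             
  ~~~                            ##             
   ~ ~~~                         ##             
    ~   ~~~##                    ##             
   @ ~~    ~~~                   ##             
       ~      ~~                                
        ~~~~~~~~~~~~~~~~     ####               
         ~         ~~~ ######                   
          ...   #######~~                       
       ************************                 
    ######   ~     .....    ~~~                 
####                    ...... ~~               
                              ...               
                                                
                                                
                                                
                                                


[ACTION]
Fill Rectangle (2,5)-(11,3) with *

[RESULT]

                                                
~~                               ##             
  ~***                           ##             
   ***~~                         ##             
   ***  ~~~##                    ##             
   ***~    ~~~                   ##             
   *** ~      ~~                                
   ***  ~~~~~~~~~~~~~~~~     ####               
   ***   ~         ~~~ ######                   
   ***    ...   #######~~                       
   *** ************************                 
   ***####   ~     .....    ~~~                 
####                    ...... ~~               
                              ...               
                                                
                                                
                                                
                                                


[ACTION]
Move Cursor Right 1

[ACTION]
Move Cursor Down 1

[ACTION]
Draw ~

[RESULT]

                                                
~~                               ##             
  ~***                           ##             
   ***~~                         ##             
   ***  ~~~##                    ##             
   ***~    ~~~                   ##             
   *~* ~      ~~                                
   ***  ~~~~~~~~~~~~~~~~     ####               
   ***   ~         ~~~ ######                   
   ***    ...   #######~~                       
   *** ************************                 
   ***####   ~     .....    ~~~                 
####                    ...... ~~               
                              ...               
                                                
                                                
                                                
                                                


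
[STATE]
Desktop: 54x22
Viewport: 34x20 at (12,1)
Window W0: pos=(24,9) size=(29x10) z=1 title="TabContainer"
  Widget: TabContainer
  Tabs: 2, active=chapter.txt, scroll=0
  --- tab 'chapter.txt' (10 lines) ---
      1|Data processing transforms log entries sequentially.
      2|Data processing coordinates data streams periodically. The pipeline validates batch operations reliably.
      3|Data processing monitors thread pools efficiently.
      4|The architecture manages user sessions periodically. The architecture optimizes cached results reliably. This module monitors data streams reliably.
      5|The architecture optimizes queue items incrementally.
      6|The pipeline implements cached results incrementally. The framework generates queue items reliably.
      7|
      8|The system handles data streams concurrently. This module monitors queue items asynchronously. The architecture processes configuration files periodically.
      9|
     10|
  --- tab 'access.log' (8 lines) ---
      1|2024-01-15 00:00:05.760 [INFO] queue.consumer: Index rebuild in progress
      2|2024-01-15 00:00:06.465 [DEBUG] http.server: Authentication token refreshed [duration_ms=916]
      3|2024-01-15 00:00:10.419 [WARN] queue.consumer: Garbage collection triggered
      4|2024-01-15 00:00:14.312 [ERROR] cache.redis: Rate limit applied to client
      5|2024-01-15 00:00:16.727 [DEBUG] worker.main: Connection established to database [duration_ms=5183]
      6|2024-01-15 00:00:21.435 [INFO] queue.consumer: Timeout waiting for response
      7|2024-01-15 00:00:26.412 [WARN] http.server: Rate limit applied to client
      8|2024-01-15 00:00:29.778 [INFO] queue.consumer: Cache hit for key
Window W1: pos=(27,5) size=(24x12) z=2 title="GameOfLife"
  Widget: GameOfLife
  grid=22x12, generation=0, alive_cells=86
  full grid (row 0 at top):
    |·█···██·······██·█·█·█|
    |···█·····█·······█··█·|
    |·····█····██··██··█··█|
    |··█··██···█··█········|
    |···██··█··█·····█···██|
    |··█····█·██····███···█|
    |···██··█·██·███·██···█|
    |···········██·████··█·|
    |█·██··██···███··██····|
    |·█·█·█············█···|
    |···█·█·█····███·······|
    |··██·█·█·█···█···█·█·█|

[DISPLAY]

                                  
                                  
                                  
                                  
               ┏━━━━━━━━━━━━━━━━━━
               ┃ GameOfLife       
               ┠──────────────────
               ┃Gen: 0            
            ┏━━┃·····█····██··██··
            ┃ T┃··█··██···█··█····
            ┠──┃···██··█··█·····█·
            ┃[c┃··█····█·██····███
            ┃──┃···██··█·██·███·██
            ┃Da┃···········██·████
            ┃Da┃█·██··██···███··██
            ┃Da┗━━━━━━━━━━━━━━━━━━
            ┃The architecture mana
            ┗━━━━━━━━━━━━━━━━━━━━━
                                  
                                  


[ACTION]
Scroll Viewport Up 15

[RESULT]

                                  
                                  
                                  
                                  
                                  
               ┏━━━━━━━━━━━━━━━━━━
               ┃ GameOfLife       
               ┠──────────────────
               ┃Gen: 0            
            ┏━━┃·····█····██··██··
            ┃ T┃··█··██···█··█····
            ┠──┃···██··█··█·····█·
            ┃[c┃··█····█·██····███
            ┃──┃···██··█·██·███·██
            ┃Da┃···········██·████
            ┃Da┃█·██··██···███··██
            ┃Da┗━━━━━━━━━━━━━━━━━━
            ┃The architecture mana
            ┗━━━━━━━━━━━━━━━━━━━━━
                                  


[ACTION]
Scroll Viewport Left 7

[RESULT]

                                  
                                  
                                  
                                  
                                  
                      ┏━━━━━━━━━━━
                      ┃ GameOfLife
                      ┠───────────
                      ┃Gen: 0     
                   ┏━━┃·····█····█
                   ┃ T┃··█··██···█
                   ┠──┃···██··█··█
                   ┃[c┃··█····█·██
                   ┃──┃···██··█·██
                   ┃Da┃···········
                   ┃Da┃█·██··██···
                   ┃Da┗━━━━━━━━━━━
                   ┃The architectu
                   ┗━━━━━━━━━━━━━━
                                  


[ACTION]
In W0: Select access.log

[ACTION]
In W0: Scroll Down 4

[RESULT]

                                  
                                  
                                  
                                  
                                  
                      ┏━━━━━━━━━━━
                      ┃ GameOfLife
                      ┠───────────
                      ┃Gen: 0     
                   ┏━━┃·····█····█
                   ┃ T┃··█··██···█
                   ┠──┃···██··█··█
                   ┃ c┃··█····█·██
                   ┃──┃···██··█·██
                   ┃20┃···········
                   ┃20┃█·██··██···
                   ┃20┗━━━━━━━━━━━
                   ┃2024-01-15 00:
                   ┗━━━━━━━━━━━━━━
                                  


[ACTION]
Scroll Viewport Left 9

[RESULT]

                                  
                                  
                                  
                                  
                                  
                           ┏━━━━━━
                           ┃ GameO
                           ┠──────
                           ┃Gen: 0
                        ┏━━┃·····█
                        ┃ T┃··█··█
                        ┠──┃···██·
                        ┃ c┃··█···
                        ┃──┃···██·
                        ┃20┃······
                        ┃20┃█·██··
                        ┃20┗━━━━━━
                        ┃2024-01-1
                        ┗━━━━━━━━━
                                  


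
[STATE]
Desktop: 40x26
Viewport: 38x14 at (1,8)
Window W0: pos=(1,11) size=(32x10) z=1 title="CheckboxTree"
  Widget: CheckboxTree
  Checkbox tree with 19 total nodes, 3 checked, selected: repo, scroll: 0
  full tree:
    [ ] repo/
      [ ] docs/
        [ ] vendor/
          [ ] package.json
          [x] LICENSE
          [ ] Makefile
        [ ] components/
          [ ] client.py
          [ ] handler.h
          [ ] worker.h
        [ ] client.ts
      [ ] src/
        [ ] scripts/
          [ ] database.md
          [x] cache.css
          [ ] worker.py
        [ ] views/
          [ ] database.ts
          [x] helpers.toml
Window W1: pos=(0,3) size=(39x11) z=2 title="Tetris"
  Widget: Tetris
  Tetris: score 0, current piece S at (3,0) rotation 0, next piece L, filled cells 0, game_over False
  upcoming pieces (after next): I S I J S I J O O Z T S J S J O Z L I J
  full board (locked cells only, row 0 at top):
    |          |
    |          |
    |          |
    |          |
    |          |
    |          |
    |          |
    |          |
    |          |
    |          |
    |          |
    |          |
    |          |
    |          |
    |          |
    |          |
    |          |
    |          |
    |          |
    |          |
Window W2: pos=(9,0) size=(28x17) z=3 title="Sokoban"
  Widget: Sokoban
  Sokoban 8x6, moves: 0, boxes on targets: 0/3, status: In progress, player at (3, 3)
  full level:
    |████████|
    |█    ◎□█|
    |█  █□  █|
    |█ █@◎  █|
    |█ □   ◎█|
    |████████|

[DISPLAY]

        ┃████████                  ┃ ┃
        ┃Moves: 0  0/3             ┃ ┃
        ┃                          ┃ ┃
        ┃                          ┃ ┃
        ┃                          ┃ ┃
━━━━━━━━┃                          ┃━┛
┃>[-] re┃                          ┃  
┃   [-] ┃                          ┃  
┃     [-┗━━━━━━━━━━━━━━━━━━━━━━━━━━┛  
┃       [ ] package.json       ┃      
┃       [x] LICENSE            ┃      
┃       [ ] Makefile           ┃      
┗━━━━━━━━━━━━━━━━━━━━━━━━━━━━━━┛      
                                      


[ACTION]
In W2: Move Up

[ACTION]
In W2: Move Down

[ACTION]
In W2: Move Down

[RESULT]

        ┃████████                  ┃ ┃
        ┃Moves: 1  0/3             ┃ ┃
        ┃                          ┃ ┃
        ┃                          ┃ ┃
        ┃                          ┃ ┃
━━━━━━━━┃                          ┃━┛
┃>[-] re┃                          ┃  
┃   [-] ┃                          ┃  
┃     [-┗━━━━━━━━━━━━━━━━━━━━━━━━━━┛  
┃       [ ] package.json       ┃      
┃       [x] LICENSE            ┃      
┃       [ ] Makefile           ┃      
┗━━━━━━━━━━━━━━━━━━━━━━━━━━━━━━┛      
                                      


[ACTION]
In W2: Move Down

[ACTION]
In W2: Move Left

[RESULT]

        ┃████████                  ┃ ┃
        ┃Moves: 2  0/3             ┃ ┃
        ┃                          ┃ ┃
        ┃                          ┃ ┃
        ┃                          ┃ ┃
━━━━━━━━┃                          ┃━┛
┃>[-] re┃                          ┃  
┃   [-] ┃                          ┃  
┃     [-┗━━━━━━━━━━━━━━━━━━━━━━━━━━┛  
┃       [ ] package.json       ┃      
┃       [x] LICENSE            ┃      
┃       [ ] Makefile           ┃      
┗━━━━━━━━━━━━━━━━━━━━━━━━━━━━━━┛      
                                      


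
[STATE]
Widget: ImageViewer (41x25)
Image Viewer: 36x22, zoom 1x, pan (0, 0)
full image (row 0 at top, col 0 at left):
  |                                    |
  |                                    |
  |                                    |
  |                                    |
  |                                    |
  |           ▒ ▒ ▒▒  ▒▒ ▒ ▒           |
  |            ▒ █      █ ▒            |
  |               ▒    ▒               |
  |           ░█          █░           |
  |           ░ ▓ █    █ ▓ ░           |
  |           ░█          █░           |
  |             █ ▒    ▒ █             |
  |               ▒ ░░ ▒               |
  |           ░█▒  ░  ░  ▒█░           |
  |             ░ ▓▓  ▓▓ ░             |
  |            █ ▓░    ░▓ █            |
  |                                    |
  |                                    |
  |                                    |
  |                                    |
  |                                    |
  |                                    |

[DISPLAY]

                                         
                                         
                                         
                                         
                                         
           ▒ ▒ ▒▒  ▒▒ ▒ ▒                
            ▒ █      █ ▒                 
               ▒    ▒                    
           ░█          █░                
           ░ ▓ █    █ ▓ ░                
           ░█          █░                
             █ ▒    ▒ █                  
               ▒ ░░ ▒                    
           ░█▒  ░  ░  ▒█░                
             ░ ▓▓  ▓▓ ░                  
            █ ▓░    ░▓ █                 
                                         
                                         
                                         
                                         
                                         
                                         
                                         
                                         
                                         


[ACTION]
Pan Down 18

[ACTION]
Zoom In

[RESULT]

                      ░░  ▓▓  ██        █
                      ░░  ▓▓  ██        █
                      ░░██               
                      ░░██               
                          ██  ▒▒        ▒
                          ██  ▒▒        ▒
                              ▒▒  ░░░░  ▒
                              ▒▒  ░░░░  ▒
                      ░░██▒▒    ░░    ░░ 
                      ░░██▒▒    ░░    ░░ 
                          ░░  ▓▓▓▓    ▓▓▓
                          ░░  ▓▓▓▓    ▓▓▓
                        ██  ▓▓░░        ░
                        ██  ▓▓░░        ░
                                         
                                         
                                         
                                         
                                         
                                         
                                         
                                         
                                         
                                         
                                         


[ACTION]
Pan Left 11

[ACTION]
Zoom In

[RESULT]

                                    ▒▒▒  
                                    ▒▒▒  
                                    ▒▒▒  
                                         
                                         
                                         
                                 ░░░███  
                                 ░░░███  
                                 ░░░███  
                                 ░░░   ▓▓
                                 ░░░   ▓▓
                                 ░░░   ▓▓
                                 ░░░███  
                                 ░░░███  
                                 ░░░███  
                                       ██
                                       ██
                                       ██
                                         
                                         
                                         
                                 ░░░███▒▒
                                 ░░░███▒▒
                                 ░░░███▒▒
                                       ░░


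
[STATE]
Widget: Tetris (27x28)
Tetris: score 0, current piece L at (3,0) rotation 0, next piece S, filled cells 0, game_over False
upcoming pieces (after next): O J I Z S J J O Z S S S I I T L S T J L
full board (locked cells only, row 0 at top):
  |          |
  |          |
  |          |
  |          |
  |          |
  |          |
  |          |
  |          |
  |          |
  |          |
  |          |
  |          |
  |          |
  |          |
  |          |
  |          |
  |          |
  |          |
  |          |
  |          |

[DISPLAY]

     ▒    │Next:           
   ▒▒▒    │ ░░             
          │░░              
          │                
          │                
          │                
          │Score:          
          │0               
          │                
          │                
          │                
          │                
          │                
          │                
          │                
          │                
          │                
          │                
          │                
          │                
          │                
          │                
          │                
          │                
          │                
          │                
          │                
          │                


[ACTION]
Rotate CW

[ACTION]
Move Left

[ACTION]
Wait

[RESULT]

          │Next:           
  ▒       │ ░░             
  ▒       │░░              
  ▒▒      │                
          │                
          │                
          │Score:          
          │0               
          │                
          │                
          │                
          │                
          │                
          │                
          │                
          │                
          │                
          │                
          │                
          │                
          │                
          │                
          │                
          │                
          │                
          │                
          │                
          │                


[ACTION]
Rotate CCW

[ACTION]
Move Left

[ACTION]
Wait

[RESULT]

          │Next:           
          │ ░░             
   ▒      │░░              
 ▒▒▒      │                
          │                
          │                
          │Score:          
          │0               
          │                
          │                
          │                
          │                
          │                
          │                
          │                
          │                
          │                
          │                
          │                
          │                
          │                
          │                
          │                
          │                
          │                
          │                
          │                
          │                


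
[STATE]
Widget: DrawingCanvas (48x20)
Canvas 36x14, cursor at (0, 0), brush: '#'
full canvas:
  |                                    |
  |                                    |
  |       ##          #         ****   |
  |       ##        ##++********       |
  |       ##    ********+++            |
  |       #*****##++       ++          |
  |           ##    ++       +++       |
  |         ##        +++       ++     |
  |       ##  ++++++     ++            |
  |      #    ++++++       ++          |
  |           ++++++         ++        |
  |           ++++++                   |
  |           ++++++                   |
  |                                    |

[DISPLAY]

+                                               
                                                
       ##          #         ****               
       ##        ##++********                   
       ##    ********+++                        
       #*****##++       ++                      
           ##    ++       +++                   
         ##        +++       ++                 
       ##  ++++++     ++                        
      #    ++++++       ++                      
           ++++++         ++                    
           ++++++                               
           ++++++                               
                                                
                                                
                                                
                                                
                                                
                                                
                                                


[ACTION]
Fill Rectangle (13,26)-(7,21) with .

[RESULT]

+                                               
                                                
       ##          #         ****               
       ##        ##++********                   
       ##    ********+++                        
       #*****##++       ++                      
           ##    ++       +++                   
         ##        ++......  ++                 
       ##  ++++++    ......                     
      #    ++++++    ......                     
           ++++++    ......+                    
           ++++++    ......                     
           ++++++    ......                     
                     ......                     
                                                
                                                
                                                
                                                
                                                
                                                


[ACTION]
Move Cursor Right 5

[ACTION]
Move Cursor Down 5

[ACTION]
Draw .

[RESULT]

                                                
                                                
       ##          #         ****               
       ##        ##++********                   
       ##    ********+++                        
     . #*****##++       ++                      
           ##    ++       +++                   
         ##        ++......  ++                 
       ##  ++++++    ......                     
      #    ++++++    ......                     
           ++++++    ......+                    
           ++++++    ......                     
           ++++++    ......                     
                     ......                     
                                                
                                                
                                                
                                                
                                                
                                                


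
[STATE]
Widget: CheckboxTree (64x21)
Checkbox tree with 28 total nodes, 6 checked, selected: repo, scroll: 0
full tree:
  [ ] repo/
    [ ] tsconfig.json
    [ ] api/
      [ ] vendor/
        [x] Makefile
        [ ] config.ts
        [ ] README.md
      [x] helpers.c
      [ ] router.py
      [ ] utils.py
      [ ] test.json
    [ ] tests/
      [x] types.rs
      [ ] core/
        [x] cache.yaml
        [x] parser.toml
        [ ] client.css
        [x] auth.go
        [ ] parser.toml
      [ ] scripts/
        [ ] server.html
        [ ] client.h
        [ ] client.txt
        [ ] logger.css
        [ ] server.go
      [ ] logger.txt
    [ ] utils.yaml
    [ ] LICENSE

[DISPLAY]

>[-] repo/                                                      
   [ ] tsconfig.json                                            
   [-] api/                                                     
     [-] vendor/                                                
       [x] Makefile                                             
       [ ] config.ts                                            
       [ ] README.md                                            
     [x] helpers.c                                              
     [ ] router.py                                              
     [ ] utils.py                                               
     [ ] test.json                                              
   [-] tests/                                                   
     [x] types.rs                                               
     [-] core/                                                  
       [x] cache.yaml                                           
       [x] parser.toml                                          
       [ ] client.css                                           
       [x] auth.go                                              
       [ ] parser.toml                                          
     [ ] scripts/                                               
       [ ] server.html                                          


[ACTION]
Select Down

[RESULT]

 [-] repo/                                                      
>  [ ] tsconfig.json                                            
   [-] api/                                                     
     [-] vendor/                                                
       [x] Makefile                                             
       [ ] config.ts                                            
       [ ] README.md                                            
     [x] helpers.c                                              
     [ ] router.py                                              
     [ ] utils.py                                               
     [ ] test.json                                              
   [-] tests/                                                   
     [x] types.rs                                               
     [-] core/                                                  
       [x] cache.yaml                                           
       [x] parser.toml                                          
       [ ] client.css                                           
       [x] auth.go                                              
       [ ] parser.toml                                          
     [ ] scripts/                                               
       [ ] server.html                                          


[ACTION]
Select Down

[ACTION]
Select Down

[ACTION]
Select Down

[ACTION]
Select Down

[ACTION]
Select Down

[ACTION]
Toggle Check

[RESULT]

 [-] repo/                                                      
   [ ] tsconfig.json                                            
   [-] api/                                                     
     [-] vendor/                                                
       [x] Makefile                                             
       [ ] config.ts                                            
>      [x] README.md                                            
     [x] helpers.c                                              
     [ ] router.py                                              
     [ ] utils.py                                               
     [ ] test.json                                              
   [-] tests/                                                   
     [x] types.rs                                               
     [-] core/                                                  
       [x] cache.yaml                                           
       [x] parser.toml                                          
       [ ] client.css                                           
       [x] auth.go                                              
       [ ] parser.toml                                          
     [ ] scripts/                                               
       [ ] server.html                                          


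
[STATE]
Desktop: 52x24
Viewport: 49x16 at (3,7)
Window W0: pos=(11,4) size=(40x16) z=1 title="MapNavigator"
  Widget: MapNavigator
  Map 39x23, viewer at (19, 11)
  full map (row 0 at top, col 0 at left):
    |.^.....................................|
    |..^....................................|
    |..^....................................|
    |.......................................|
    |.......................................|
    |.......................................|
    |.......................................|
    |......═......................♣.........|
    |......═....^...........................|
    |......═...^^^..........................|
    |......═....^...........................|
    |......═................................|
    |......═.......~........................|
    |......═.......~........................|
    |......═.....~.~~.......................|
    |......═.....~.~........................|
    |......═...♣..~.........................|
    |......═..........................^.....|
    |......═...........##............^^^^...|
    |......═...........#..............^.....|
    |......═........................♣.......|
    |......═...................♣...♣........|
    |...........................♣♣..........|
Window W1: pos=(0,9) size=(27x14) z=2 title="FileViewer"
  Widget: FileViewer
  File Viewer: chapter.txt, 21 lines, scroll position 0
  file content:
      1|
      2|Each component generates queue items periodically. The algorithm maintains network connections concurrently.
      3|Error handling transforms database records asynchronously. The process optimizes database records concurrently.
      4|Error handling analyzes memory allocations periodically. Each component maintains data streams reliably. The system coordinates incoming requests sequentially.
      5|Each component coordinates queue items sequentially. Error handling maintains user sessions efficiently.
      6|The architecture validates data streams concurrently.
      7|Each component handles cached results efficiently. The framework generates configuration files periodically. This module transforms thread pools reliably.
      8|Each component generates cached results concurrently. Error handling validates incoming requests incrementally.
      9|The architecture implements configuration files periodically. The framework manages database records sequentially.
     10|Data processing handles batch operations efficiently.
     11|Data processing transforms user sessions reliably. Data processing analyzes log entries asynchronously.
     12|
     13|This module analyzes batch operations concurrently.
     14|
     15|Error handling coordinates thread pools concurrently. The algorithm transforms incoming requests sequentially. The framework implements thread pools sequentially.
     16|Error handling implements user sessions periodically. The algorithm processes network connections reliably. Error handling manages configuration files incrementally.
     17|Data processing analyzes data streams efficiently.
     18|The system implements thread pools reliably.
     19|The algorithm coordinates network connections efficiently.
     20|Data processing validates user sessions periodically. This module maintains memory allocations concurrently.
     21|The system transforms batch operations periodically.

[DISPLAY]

        ┃......................................┃ 
        ┃......................................┃ 
━━━━━━━━━━━━━━━━━━━━━━━┓..............♣........┃ 
ileViewer              ┃.......................┃ 
───────────────────────┨.......................┃ 
                      ▲┃.......................┃ 
ch component generates█┃....@..................┃ 
ror handling transform░┃.......................┃ 
ror handling analyzes ░┃.......................┃ 
ch component coordinat░┃~......................┃ 
e architecture validat░┃.......................┃ 
ch component handles c░┃.......................┃ 
ch component generates░┃━━━━━━━━━━━━━━━━━━━━━━━┛ 
e architecture impleme░┃                         
ta processing handles ▼┃                         
━━━━━━━━━━━━━━━━━━━━━━━┛                         


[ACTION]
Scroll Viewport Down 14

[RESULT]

        ┃......................................┃ 
━━━━━━━━━━━━━━━━━━━━━━━┓..............♣........┃ 
ileViewer              ┃.......................┃ 
───────────────────────┨.......................┃ 
                      ▲┃.......................┃ 
ch component generates█┃....@..................┃ 
ror handling transform░┃.......................┃ 
ror handling analyzes ░┃.......................┃ 
ch component coordinat░┃~......................┃ 
e architecture validat░┃.......................┃ 
ch component handles c░┃.......................┃ 
ch component generates░┃━━━━━━━━━━━━━━━━━━━━━━━┛ 
e architecture impleme░┃                         
ta processing handles ▼┃                         
━━━━━━━━━━━━━━━━━━━━━━━┛                         
                                                 


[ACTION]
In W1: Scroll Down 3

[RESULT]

        ┃......................................┃ 
━━━━━━━━━━━━━━━━━━━━━━━┓..............♣........┃ 
ileViewer              ┃.......................┃ 
───────────────────────┨.......................┃ 
ror handling analyzes ▲┃.......................┃ 
ch component coordinat░┃....@..................┃ 
e architecture validat░┃.......................┃ 
ch component handles c█┃.......................┃ 
ch component generates░┃~......................┃ 
e architecture impleme░┃.......................┃ 
ta processing handles ░┃.......................┃ 
ta processing transfor░┃━━━━━━━━━━━━━━━━━━━━━━━┛ 
                      ░┃                         
is module analyzes bat▼┃                         
━━━━━━━━━━━━━━━━━━━━━━━┛                         
                                                 


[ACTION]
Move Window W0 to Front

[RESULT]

        ┃......................................┃ 
━━━━━━━━┃......═......................♣........┃ 
ileViewe┃......═....^..........................┃ 
────────┃......═...^^^.........................┃ 
ror hand┃......═....^..........................┃ 
ch compo┃......═............@..................┃ 
e archit┃......═.......~.......................┃ 
ch compo┃......═.......~.......................┃ 
ch compo┃......═.....~.~~......................┃ 
e archit┃......═.....~.~.......................┃ 
ta proce┃......═...♣..~........................┃ 
ta proce┗━━━━━━━━━━━━━━━━━━━━━━━━━━━━━━━━━━━━━━┛ 
                      ░┃                         
is module analyzes bat▼┃                         
━━━━━━━━━━━━━━━━━━━━━━━┛                         
                                                 


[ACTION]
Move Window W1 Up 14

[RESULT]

e archit┃......................................┃ 
ta proce┃......═......................♣........┃ 
ta proce┃......═....^..........................┃ 
        ┃......═...^^^.........................┃ 
is modul┃......═....^..........................┃ 
━━━━━━━━┃......═............@..................┃ 
        ┃......═.......~.......................┃ 
        ┃......═.......~.......................┃ 
        ┃......═.....~.~~......................┃ 
        ┃......═.....~.~.......................┃ 
        ┃......═...♣..~........................┃ 
        ┗━━━━━━━━━━━━━━━━━━━━━━━━━━━━━━━━━━━━━━┛ 
                                                 
                                                 
                                                 
                                                 
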